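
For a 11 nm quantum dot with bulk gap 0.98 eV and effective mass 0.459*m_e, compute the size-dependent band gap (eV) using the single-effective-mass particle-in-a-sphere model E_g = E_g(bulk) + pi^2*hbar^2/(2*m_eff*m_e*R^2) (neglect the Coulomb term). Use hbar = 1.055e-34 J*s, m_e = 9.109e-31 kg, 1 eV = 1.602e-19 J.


Radius R = 11/2 nm = 5.5e-09 m
Confinement energy dE = pi^2 * hbar^2 / (2 * m_eff * m_e * R^2)
dE = pi^2 * (1.055e-34)^2 / (2 * 0.459 * 9.109e-31 * (5.5e-09)^2) J, divided by 1.602e-19 J/eV
dE = 0.0271 eV
Total band gap = E_g(bulk) + dE = 0.98 + 0.0271 = 1.0071 eV

1.0071


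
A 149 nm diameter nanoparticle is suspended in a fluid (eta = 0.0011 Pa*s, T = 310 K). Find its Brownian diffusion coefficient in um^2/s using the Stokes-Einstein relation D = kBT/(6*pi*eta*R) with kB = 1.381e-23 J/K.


Radius R = 149/2 = 74.5 nm = 7.45e-08 m
D = kB*T / (6*pi*eta*R)
D = 1.381e-23 * 310 / (6 * pi * 0.0011 * 7.45e-08)
D = 2.77144e-12 m^2/s = 2.771 um^2/s

2.771


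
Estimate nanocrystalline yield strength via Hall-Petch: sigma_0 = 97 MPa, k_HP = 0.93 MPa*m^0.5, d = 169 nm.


d = 169 nm = 1.69e-07 m
sqrt(d) = 0.0004110961
Hall-Petch contribution = k / sqrt(d) = 0.93 / 0.0004110961 = 2262.2 MPa
sigma = sigma_0 + k/sqrt(d) = 97 + 2262.2 = 2359.2 MPa

2359.2


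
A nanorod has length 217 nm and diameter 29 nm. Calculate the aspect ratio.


Aspect ratio AR = length / diameter
AR = 217 / 29
AR = 7.48

7.48


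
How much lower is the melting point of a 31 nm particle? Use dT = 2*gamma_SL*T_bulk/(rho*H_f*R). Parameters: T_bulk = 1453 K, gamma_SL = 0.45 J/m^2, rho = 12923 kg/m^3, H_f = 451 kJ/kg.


Radius R = 31/2 = 15.5 nm = 1.55e-08 m
Convert H_f = 451 kJ/kg = 451000 J/kg
dT = 2 * gamma_SL * T_bulk / (rho * H_f * R)
dT = 2 * 0.45 * 1453 / (12923 * 451000 * 1.55e-08)
dT = 14.5 K

14.5


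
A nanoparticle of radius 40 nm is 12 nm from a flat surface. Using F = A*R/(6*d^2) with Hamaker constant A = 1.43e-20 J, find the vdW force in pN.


Convert to SI: R = 40 nm = 4e-08 m, d = 12 nm = 1.2e-08 m
F = A * R / (6 * d^2)
F = 1.43e-20 * 4e-08 / (6 * (1.2e-08)^2)
F = 6.62037e-13 N = 0.662 pN

0.662


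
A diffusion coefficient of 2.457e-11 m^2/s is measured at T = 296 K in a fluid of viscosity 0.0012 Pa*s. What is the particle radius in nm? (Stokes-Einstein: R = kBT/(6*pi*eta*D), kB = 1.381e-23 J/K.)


Stokes-Einstein: R = kB*T / (6*pi*eta*D)
R = 1.381e-23 * 296 / (6 * pi * 0.0012 * 2.457e-11)
R = 7.35526e-09 m = 7.36 nm

7.36


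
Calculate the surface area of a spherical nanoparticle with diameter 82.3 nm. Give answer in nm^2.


Radius r = 82.3/2 = 41.15 nm
Surface area SA = 4 * pi * r^2
SA = 4 * pi * (41.15)^2
SA = 21278.92 nm^2

21278.92


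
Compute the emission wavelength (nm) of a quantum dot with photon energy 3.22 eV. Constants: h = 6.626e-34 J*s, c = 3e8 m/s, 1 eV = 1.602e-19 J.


Convert energy: E = 3.22 eV = 3.22 * 1.602e-19 = 5.15844e-19 J
lambda = h*c / E = 6.626e-34 * 3e8 / 5.15844e-19
lambda = 3.85349e-07 m = 385.3 nm

385.3


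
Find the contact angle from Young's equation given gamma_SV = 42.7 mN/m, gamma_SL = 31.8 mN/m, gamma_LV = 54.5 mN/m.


cos(theta) = (gamma_SV - gamma_SL) / gamma_LV
cos(theta) = (42.7 - 31.8) / 54.5
cos(theta) = 0.2
theta = arccos(0.2) = 78.46 degrees

78.46


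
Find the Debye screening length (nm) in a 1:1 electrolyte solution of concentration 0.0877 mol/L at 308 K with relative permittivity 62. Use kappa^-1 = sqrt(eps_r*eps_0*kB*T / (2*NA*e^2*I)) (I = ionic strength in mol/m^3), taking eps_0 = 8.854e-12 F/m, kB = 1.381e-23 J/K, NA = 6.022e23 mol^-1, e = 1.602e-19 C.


Ionic strength I = 0.0877 * 1^2 * 1000 = 87.7 mol/m^3
kappa^-1 = sqrt(62 * 8.854e-12 * 1.381e-23 * 308 / (2 * 6.022e23 * (1.602e-19)^2 * 87.7))
kappa^-1 = 0.928 nm

0.928


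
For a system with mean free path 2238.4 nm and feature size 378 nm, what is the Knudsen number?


Knudsen number Kn = lambda / L
Kn = 2238.4 / 378
Kn = 5.9217

5.9217


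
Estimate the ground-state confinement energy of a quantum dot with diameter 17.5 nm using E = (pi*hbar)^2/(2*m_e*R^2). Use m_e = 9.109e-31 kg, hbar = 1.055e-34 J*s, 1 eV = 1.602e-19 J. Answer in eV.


Radius R = 17.5/2 = 8.75 nm = 8.75e-09 m
E = (pi * 1.055e-34)^2 / (2 * 9.109e-31 * (8.75e-09)^2)
E(J) = 7.87568e-22
E = E(J) / 1.602e-19 = 0.0049 eV

0.0049


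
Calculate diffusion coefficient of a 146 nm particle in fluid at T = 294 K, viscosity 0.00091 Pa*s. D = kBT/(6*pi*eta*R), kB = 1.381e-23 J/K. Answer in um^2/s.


Radius R = 146/2 = 73 nm = 7.3e-08 m
D = kB*T / (6*pi*eta*R)
D = 1.381e-23 * 294 / (6 * pi * 0.00091 * 7.3e-08)
D = 3.24247e-12 m^2/s = 3.242 um^2/s

3.242


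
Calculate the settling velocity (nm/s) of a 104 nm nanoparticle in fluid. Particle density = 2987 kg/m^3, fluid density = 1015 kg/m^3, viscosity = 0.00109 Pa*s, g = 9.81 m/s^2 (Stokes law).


Radius R = 104/2 nm = 5.2e-08 m
Density difference = 2987 - 1015 = 1972 kg/m^3
v = 2 * R^2 * (rho_p - rho_f) * g / (9 * eta)
v = 2 * (5.2e-08)^2 * 1972 * 9.81 / (9 * 0.00109)
v = 1.06646e-08 m/s = 10.6646 nm/s

10.6646


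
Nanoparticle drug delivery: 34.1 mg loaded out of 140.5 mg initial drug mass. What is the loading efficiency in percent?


Drug loading efficiency = (drug loaded / drug initial) * 100
DLE = 34.1 / 140.5 * 100
DLE = 0.2427 * 100
DLE = 24.27%

24.27


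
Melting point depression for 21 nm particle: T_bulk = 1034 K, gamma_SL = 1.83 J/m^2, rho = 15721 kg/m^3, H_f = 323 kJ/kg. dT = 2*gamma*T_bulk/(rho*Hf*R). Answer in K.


Radius R = 21/2 = 10.5 nm = 1.05e-08 m
Convert H_f = 323 kJ/kg = 323000 J/kg
dT = 2 * gamma_SL * T_bulk / (rho * H_f * R)
dT = 2 * 1.83 * 1034 / (15721 * 323000 * 1.05e-08)
dT = 71.0 K

71.0


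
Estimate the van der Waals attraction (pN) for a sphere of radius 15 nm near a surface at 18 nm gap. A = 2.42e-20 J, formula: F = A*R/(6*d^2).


Convert to SI: R = 15 nm = 1.5e-08 m, d = 18 nm = 1.8e-08 m
F = A * R / (6 * d^2)
F = 2.42e-20 * 1.5e-08 / (6 * (1.8e-08)^2)
F = 1.86728e-13 N = 0.187 pN

0.187


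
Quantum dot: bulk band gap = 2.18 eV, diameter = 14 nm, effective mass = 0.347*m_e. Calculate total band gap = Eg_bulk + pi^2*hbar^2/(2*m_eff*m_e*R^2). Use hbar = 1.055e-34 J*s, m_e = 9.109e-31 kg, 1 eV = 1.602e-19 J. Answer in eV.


Radius R = 14/2 nm = 7e-09 m
Confinement energy dE = pi^2 * hbar^2 / (2 * m_eff * m_e * R^2)
dE = pi^2 * (1.055e-34)^2 / (2 * 0.347 * 9.109e-31 * (7e-09)^2) J, divided by 1.602e-19 J/eV
dE = 0.0221 eV
Total band gap = E_g(bulk) + dE = 2.18 + 0.0221 = 2.2021 eV

2.2021


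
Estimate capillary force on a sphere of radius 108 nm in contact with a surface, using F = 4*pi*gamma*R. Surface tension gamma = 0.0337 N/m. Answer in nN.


Convert radius: R = 108 nm = 1.08e-07 m
F = 4 * pi * gamma * R
F = 4 * pi * 0.0337 * 1.08e-07
F = 4.57366e-08 N = 45.7366 nN

45.7366


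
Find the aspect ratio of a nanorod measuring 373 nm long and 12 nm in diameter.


Aspect ratio AR = length / diameter
AR = 373 / 12
AR = 31.08

31.08


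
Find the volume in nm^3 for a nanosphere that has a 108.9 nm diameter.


Radius r = 108.9/2 = 54.45 nm
Volume V = (4/3) * pi * r^3
V = (4/3) * pi * (54.45)^3
V = 676211.05 nm^3

676211.05


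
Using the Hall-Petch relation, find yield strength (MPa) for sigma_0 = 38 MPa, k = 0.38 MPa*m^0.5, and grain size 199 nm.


d = 199 nm = 1.99e-07 m
sqrt(d) = 0.0004460942
Hall-Petch contribution = k / sqrt(d) = 0.38 / 0.0004460942 = 851.8 MPa
sigma = sigma_0 + k/sqrt(d) = 38 + 851.8 = 889.8 MPa

889.8


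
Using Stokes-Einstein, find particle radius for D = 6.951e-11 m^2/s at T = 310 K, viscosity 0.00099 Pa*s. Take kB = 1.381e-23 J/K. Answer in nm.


Stokes-Einstein: R = kB*T / (6*pi*eta*D)
R = 1.381e-23 * 310 / (6 * pi * 0.00099 * 6.951e-11)
R = 3.30044e-09 m = 3.3 nm

3.3


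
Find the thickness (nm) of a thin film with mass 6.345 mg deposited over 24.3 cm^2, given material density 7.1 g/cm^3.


Convert: m = 6.345 mg = 6.3450e-06 kg, A = 24.3 cm^2 = 2.4300e-03 m^2, rho = 7.1 g/cm^3 = 7100 kg/m^3
t = m / (A * rho)
t = 6.3450e-06 / (2.4300e-03 * 7100)
t = 3.6776e-07 m = 367.8 nm

367.8


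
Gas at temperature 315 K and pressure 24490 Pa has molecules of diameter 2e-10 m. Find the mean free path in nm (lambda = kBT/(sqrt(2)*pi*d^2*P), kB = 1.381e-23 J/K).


Mean free path: lambda = kB*T / (sqrt(2) * pi * d^2 * P)
lambda = 1.381e-23 * 315 / (sqrt(2) * pi * (2e-10)^2 * 24490)
lambda = 9.99518e-07 m
lambda = 999.52 nm

999.52


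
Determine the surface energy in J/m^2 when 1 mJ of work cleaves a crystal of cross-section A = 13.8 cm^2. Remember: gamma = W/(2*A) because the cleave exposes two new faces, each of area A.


Convert: A = 13.8 cm^2 = 0.00138 m^2, W = 1 mJ = 0.001 J
Cleaving exposes two faces of area A, so total new surface = 2*A and gamma = W / (2*A)
gamma = 0.001 / (2 * 0.00138)
gamma = 0.362 J/m^2

0.362


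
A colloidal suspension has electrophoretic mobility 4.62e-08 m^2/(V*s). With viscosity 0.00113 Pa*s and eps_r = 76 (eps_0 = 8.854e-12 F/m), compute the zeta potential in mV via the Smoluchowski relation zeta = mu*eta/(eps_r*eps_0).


Smoluchowski equation: zeta = mu * eta / (eps_r * eps_0)
zeta = 4.62e-08 * 0.00113 / (76 * 8.854e-12)
zeta = 0.077583 V = 77.58 mV

77.58


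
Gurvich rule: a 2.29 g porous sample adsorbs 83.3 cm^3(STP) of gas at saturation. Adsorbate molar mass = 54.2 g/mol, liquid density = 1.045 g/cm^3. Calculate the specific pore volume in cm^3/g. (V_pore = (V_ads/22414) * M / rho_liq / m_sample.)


Moles adsorbed n = V_ads / 22414 = 83.3 / 22414 = 3.716427e-03 mol
Liquid volume V_liq = n * M / rho_liq = 3.716427e-03 * 54.2 / 1.045 = 0.19276 cm^3
Specific pore volume V_pore = V_liq / m_sample = 0.19276 / 2.29
V_pore = 0.0842 cm^3/g

0.0842


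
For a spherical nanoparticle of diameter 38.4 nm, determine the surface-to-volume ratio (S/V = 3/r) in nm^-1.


Radius r = 38.4/2 = 19.2 nm
S/V = 3 / r = 3 / 19.2
S/V = 0.1562 nm^-1

0.1562


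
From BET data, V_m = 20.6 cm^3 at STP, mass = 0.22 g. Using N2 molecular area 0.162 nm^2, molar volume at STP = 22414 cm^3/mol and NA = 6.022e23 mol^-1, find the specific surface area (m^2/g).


Number of moles in monolayer = V_m / 22414 = 20.6 / 22414 = 0.00091907
Number of molecules = moles * NA = 0.00091907 * 6.022e23
SA = molecules * sigma / mass
SA = (20.6 / 22414) * 6.022e23 * 0.162e-18 / 0.22
SA = 407.6 m^2/g

407.6


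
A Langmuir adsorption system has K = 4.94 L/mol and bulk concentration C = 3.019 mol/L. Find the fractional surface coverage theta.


Langmuir isotherm: theta = K*C / (1 + K*C)
K*C = 4.94 * 3.019 = 14.91386
theta = 14.91386 / (1 + 14.91386) = 14.91386 / 15.91386
theta = 0.9372

0.9372


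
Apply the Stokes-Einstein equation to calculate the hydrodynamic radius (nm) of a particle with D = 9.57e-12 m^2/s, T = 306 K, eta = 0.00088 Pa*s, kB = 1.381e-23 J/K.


Stokes-Einstein: R = kB*T / (6*pi*eta*D)
R = 1.381e-23 * 306 / (6 * pi * 0.00088 * 9.57e-12)
R = 2.66207e-08 m = 26.62 nm

26.62


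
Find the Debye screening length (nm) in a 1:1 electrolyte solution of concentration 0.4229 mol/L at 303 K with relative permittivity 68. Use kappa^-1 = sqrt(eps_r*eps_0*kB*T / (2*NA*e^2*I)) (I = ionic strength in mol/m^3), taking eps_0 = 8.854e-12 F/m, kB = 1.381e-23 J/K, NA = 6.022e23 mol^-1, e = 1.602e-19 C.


Ionic strength I = 0.4229 * 1^2 * 1000 = 422.9 mol/m^3
kappa^-1 = sqrt(68 * 8.854e-12 * 1.381e-23 * 303 / (2 * 6.022e23 * (1.602e-19)^2 * 422.9))
kappa^-1 = 0.439 nm

0.439


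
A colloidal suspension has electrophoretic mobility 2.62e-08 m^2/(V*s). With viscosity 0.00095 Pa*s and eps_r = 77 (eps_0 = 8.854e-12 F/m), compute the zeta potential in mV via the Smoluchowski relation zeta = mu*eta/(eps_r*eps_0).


Smoluchowski equation: zeta = mu * eta / (eps_r * eps_0)
zeta = 2.62e-08 * 0.00095 / (77 * 8.854e-12)
zeta = 0.036509 V = 36.51 mV

36.51


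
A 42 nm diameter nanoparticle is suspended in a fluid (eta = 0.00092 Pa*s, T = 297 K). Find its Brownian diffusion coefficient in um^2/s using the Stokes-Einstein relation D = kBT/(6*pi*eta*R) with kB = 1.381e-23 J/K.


Radius R = 42/2 = 21 nm = 2.1e-08 m
D = kB*T / (6*pi*eta*R)
D = 1.381e-23 * 297 / (6 * pi * 0.00092 * 2.1e-08)
D = 1.12627e-11 m^2/s = 11.263 um^2/s

11.263


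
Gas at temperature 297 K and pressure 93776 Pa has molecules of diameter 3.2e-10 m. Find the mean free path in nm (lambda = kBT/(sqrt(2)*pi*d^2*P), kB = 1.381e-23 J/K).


Mean free path: lambda = kB*T / (sqrt(2) * pi * d^2 * P)
lambda = 1.381e-23 * 297 / (sqrt(2) * pi * (3.2e-10)^2 * 93776)
lambda = 9.61377e-08 m
lambda = 96.14 nm

96.14


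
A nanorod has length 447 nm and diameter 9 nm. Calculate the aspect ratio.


Aspect ratio AR = length / diameter
AR = 447 / 9
AR = 49.67

49.67


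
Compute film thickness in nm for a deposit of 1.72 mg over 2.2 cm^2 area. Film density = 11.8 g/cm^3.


Convert: m = 1.72 mg = 1.7200e-06 kg, A = 2.2 cm^2 = 2.2000e-04 m^2, rho = 11.8 g/cm^3 = 11800 kg/m^3
t = m / (A * rho)
t = 1.7200e-06 / (2.2000e-04 * 11800)
t = 6.6256e-07 m = 662.6 nm

662.6


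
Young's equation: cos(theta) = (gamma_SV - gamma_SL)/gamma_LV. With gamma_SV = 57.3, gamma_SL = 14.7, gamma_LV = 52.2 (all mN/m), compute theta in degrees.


cos(theta) = (gamma_SV - gamma_SL) / gamma_LV
cos(theta) = (57.3 - 14.7) / 52.2
cos(theta) = 0.816092
theta = arccos(0.816092) = 35.3 degrees

35.3


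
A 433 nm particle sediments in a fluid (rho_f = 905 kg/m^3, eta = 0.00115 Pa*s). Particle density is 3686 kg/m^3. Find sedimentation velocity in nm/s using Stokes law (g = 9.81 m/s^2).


Radius R = 433/2 nm = 2.165e-07 m
Density difference = 3686 - 905 = 2781 kg/m^3
v = 2 * R^2 * (rho_p - rho_f) * g / (9 * eta)
v = 2 * (2.165e-07)^2 * 2781 * 9.81 / (9 * 0.00115)
v = 2.47102e-07 m/s = 247.1015 nm/s

247.1015


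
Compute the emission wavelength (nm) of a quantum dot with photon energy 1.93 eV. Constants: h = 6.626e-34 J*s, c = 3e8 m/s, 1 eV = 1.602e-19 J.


Convert energy: E = 1.93 eV = 1.93 * 1.602e-19 = 3.09186e-19 J
lambda = h*c / E = 6.626e-34 * 3e8 / 3.09186e-19
lambda = 6.42914e-07 m = 642.9 nm

642.9


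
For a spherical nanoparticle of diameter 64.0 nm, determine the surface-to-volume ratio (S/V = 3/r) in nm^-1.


Radius r = 64.0/2 = 32 nm
S/V = 3 / r = 3 / 32
S/V = 0.0938 nm^-1

0.0938


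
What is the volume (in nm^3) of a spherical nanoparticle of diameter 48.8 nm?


Radius r = 48.8/2 = 24.4 nm
Volume V = (4/3) * pi * r^3
V = (4/3) * pi * (24.4)^3
V = 60849.65 nm^3

60849.65


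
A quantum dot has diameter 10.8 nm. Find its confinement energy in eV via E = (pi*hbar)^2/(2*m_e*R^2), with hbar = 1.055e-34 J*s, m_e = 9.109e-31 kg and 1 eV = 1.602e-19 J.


Radius R = 10.8/2 = 5.4 nm = 5.4e-09 m
E = (pi * 1.055e-34)^2 / (2 * 9.109e-31 * (5.4e-09)^2)
E(J) = 2.06784e-21
E = E(J) / 1.602e-19 = 0.0129 eV

0.0129


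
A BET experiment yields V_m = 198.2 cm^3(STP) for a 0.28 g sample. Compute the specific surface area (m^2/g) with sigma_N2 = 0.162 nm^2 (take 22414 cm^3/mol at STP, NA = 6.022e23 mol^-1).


Number of moles in monolayer = V_m / 22414 = 198.2 / 22414 = 0.00884269
Number of molecules = moles * NA = 0.00884269 * 6.022e23
SA = molecules * sigma / mass
SA = (198.2 / 22414) * 6.022e23 * 0.162e-18 / 0.28
SA = 3080.9 m^2/g

3080.9


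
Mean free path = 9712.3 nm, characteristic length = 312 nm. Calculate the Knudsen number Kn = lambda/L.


Knudsen number Kn = lambda / L
Kn = 9712.3 / 312
Kn = 31.1292

31.1292


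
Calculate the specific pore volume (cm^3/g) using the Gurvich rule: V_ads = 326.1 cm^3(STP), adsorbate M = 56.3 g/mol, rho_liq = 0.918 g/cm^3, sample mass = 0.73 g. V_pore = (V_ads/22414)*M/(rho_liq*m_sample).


Moles adsorbed n = V_ads / 22414 = 326.1 / 22414 = 1.454894e-02 mol
Liquid volume V_liq = n * M / rho_liq = 1.454894e-02 * 56.3 / 0.918 = 0.89227 cm^3
Specific pore volume V_pore = V_liq / m_sample = 0.89227 / 0.73
V_pore = 1.2223 cm^3/g

1.2223


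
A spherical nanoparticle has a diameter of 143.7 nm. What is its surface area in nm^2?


Radius r = 143.7/2 = 71.85 nm
Surface area SA = 4 * pi * r^2
SA = 4 * pi * (71.85)^2
SA = 64872.91 nm^2

64872.91


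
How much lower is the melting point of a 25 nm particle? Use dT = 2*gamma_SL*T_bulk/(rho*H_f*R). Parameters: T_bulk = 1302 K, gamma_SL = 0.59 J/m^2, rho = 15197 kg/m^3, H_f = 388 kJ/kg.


Radius R = 25/2 = 12.5 nm = 1.25e-08 m
Convert H_f = 388 kJ/kg = 388000 J/kg
dT = 2 * gamma_SL * T_bulk / (rho * H_f * R)
dT = 2 * 0.59 * 1302 / (15197 * 388000 * 1.25e-08)
dT = 20.8 K

20.8


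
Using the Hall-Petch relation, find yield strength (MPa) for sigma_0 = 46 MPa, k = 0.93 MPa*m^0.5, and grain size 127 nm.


d = 127 nm = 1.27e-07 m
sqrt(d) = 0.0003563706
Hall-Petch contribution = k / sqrt(d) = 0.93 / 0.0003563706 = 2609.6 MPa
sigma = sigma_0 + k/sqrt(d) = 46 + 2609.6 = 2655.6 MPa

2655.6


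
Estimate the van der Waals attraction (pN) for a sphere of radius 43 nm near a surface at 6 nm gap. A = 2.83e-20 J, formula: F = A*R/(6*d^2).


Convert to SI: R = 43 nm = 4.3e-08 m, d = 6 nm = 6e-09 m
F = A * R / (6 * d^2)
F = 2.83e-20 * 4.3e-08 / (6 * (6e-09)^2)
F = 5.6338e-12 N = 5.634 pN

5.634


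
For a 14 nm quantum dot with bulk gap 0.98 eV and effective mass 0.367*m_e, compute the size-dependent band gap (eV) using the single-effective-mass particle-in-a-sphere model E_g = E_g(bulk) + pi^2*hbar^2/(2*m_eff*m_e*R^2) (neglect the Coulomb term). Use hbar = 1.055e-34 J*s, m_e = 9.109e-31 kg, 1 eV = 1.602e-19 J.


Radius R = 14/2 nm = 7e-09 m
Confinement energy dE = pi^2 * hbar^2 / (2 * m_eff * m_e * R^2)
dE = pi^2 * (1.055e-34)^2 / (2 * 0.367 * 9.109e-31 * (7e-09)^2) J, divided by 1.602e-19 J/eV
dE = 0.0209 eV
Total band gap = E_g(bulk) + dE = 0.98 + 0.0209 = 1.0009 eV

1.0009


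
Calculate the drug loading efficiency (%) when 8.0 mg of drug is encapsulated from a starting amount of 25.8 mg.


Drug loading efficiency = (drug loaded / drug initial) * 100
DLE = 8.0 / 25.8 * 100
DLE = 0.3101 * 100
DLE = 31.01%

31.01


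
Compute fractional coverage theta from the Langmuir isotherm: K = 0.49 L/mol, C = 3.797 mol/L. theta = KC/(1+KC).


Langmuir isotherm: theta = K*C / (1 + K*C)
K*C = 0.49 * 3.797 = 1.86053
theta = 1.86053 / (1 + 1.86053) = 1.86053 / 2.86053
theta = 0.6504

0.6504


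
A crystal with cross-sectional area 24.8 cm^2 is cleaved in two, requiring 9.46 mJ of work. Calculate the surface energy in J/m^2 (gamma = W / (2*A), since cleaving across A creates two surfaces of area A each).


Convert: A = 24.8 cm^2 = 0.00248 m^2, W = 9.46 mJ = 0.00946 J
Cleaving exposes two faces of area A, so total new surface = 2*A and gamma = W / (2*A)
gamma = 0.00946 / (2 * 0.00248)
gamma = 1.907 J/m^2

1.907


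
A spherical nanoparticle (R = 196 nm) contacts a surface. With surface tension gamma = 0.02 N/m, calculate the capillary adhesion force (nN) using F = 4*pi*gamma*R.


Convert radius: R = 196 nm = 1.96e-07 m
F = 4 * pi * gamma * R
F = 4 * pi * 0.02 * 1.96e-07
F = 4.92602e-08 N = 49.2602 nN

49.2602


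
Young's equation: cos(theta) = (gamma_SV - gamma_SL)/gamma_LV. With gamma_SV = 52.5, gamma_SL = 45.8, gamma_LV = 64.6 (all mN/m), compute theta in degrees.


cos(theta) = (gamma_SV - gamma_SL) / gamma_LV
cos(theta) = (52.5 - 45.8) / 64.6
cos(theta) = 0.103715
theta = arccos(0.103715) = 84.05 degrees

84.05


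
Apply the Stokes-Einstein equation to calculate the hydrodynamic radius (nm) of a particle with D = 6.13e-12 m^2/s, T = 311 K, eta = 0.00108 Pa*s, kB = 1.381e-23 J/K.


Stokes-Einstein: R = kB*T / (6*pi*eta*D)
R = 1.381e-23 * 311 / (6 * pi * 0.00108 * 6.13e-12)
R = 3.44167e-08 m = 34.42 nm

34.42


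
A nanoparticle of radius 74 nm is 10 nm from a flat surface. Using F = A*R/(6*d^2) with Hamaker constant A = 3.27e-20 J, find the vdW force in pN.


Convert to SI: R = 74 nm = 7.4e-08 m, d = 10 nm = 1e-08 m
F = A * R / (6 * d^2)
F = 3.27e-20 * 7.4e-08 / (6 * (1e-08)^2)
F = 4.033e-12 N = 4.033 pN

4.033


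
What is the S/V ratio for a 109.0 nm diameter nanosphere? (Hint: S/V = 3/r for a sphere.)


Radius r = 109.0/2 = 54.5 nm
S/V = 3 / r = 3 / 54.5
S/V = 0.055 nm^-1

0.055


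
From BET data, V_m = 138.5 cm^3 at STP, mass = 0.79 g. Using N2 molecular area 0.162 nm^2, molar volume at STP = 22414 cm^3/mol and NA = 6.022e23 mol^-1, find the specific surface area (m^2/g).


Number of moles in monolayer = V_m / 22414 = 138.5 / 22414 = 0.00617917
Number of molecules = moles * NA = 0.00617917 * 6.022e23
SA = molecules * sigma / mass
SA = (138.5 / 22414) * 6.022e23 * 0.162e-18 / 0.79
SA = 763.1 m^2/g

763.1


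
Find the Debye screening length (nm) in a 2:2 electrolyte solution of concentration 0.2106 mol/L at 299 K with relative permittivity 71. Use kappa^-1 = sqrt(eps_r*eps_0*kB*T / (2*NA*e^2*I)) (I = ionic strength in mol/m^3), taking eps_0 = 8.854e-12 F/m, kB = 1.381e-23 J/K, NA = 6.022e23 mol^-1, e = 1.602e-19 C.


Ionic strength I = 0.2106 * 2^2 * 1000 = 842.4 mol/m^3
kappa^-1 = sqrt(71 * 8.854e-12 * 1.381e-23 * 299 / (2 * 6.022e23 * (1.602e-19)^2 * 842.4))
kappa^-1 = 0.316 nm

0.316


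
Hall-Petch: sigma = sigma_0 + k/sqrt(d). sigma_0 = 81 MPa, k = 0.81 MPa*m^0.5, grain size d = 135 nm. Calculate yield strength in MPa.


d = 135 nm = 1.35e-07 m
sqrt(d) = 0.0003674235
Hall-Petch contribution = k / sqrt(d) = 0.81 / 0.0003674235 = 2204.5 MPa
sigma = sigma_0 + k/sqrt(d) = 81 + 2204.5 = 2285.5 MPa

2285.5


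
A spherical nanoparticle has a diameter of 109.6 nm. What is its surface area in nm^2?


Radius r = 109.6/2 = 54.8 nm
Surface area SA = 4 * pi * r^2
SA = 4 * pi * (54.8)^2
SA = 37737.31 nm^2

37737.31


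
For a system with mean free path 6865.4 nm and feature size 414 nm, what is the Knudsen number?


Knudsen number Kn = lambda / L
Kn = 6865.4 / 414
Kn = 16.5831

16.5831


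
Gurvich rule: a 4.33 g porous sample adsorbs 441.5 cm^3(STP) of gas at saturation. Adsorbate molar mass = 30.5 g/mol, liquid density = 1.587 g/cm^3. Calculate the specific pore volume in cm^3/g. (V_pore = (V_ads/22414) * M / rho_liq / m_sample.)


Moles adsorbed n = V_ads / 22414 = 441.5 / 22414 = 1.969751e-02 mol
Liquid volume V_liq = n * M / rho_liq = 1.969751e-02 * 30.5 / 1.587 = 0.37856 cm^3
Specific pore volume V_pore = V_liq / m_sample = 0.37856 / 4.33
V_pore = 0.0874 cm^3/g

0.0874


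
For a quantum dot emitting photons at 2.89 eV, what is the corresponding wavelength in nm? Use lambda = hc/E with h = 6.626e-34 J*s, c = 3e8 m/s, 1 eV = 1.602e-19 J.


Convert energy: E = 2.89 eV = 2.89 * 1.602e-19 = 4.62978e-19 J
lambda = h*c / E = 6.626e-34 * 3e8 / 4.62978e-19
lambda = 4.29351e-07 m = 429.4 nm

429.4


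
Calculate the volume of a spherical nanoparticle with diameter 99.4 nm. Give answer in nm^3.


Radius r = 99.4/2 = 49.7 nm
Volume V = (4/3) * pi * r^3
V = (4/3) * pi * (49.7)^3
V = 514230.43 nm^3

514230.43


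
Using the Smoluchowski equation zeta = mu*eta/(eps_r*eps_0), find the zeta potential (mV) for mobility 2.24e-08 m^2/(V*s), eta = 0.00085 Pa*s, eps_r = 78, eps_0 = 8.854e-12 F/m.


Smoluchowski equation: zeta = mu * eta / (eps_r * eps_0)
zeta = 2.24e-08 * 0.00085 / (78 * 8.854e-12)
zeta = 0.02757 V = 27.57 mV

27.57


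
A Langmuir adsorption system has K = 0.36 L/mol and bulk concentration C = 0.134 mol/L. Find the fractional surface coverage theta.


Langmuir isotherm: theta = K*C / (1 + K*C)
K*C = 0.36 * 0.134 = 0.04824
theta = 0.04824 / (1 + 0.04824) = 0.04824 / 1.04824
theta = 0.046

0.046


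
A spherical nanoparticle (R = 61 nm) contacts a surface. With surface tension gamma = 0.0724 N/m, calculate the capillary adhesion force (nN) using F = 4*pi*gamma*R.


Convert radius: R = 61 nm = 6.1e-08 m
F = 4 * pi * gamma * R
F = 4 * pi * 0.0724 * 6.1e-08
F = 5.54981e-08 N = 55.4981 nN

55.4981


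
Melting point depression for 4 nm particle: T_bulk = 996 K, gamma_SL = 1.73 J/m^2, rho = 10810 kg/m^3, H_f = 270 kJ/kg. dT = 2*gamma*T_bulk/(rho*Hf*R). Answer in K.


Radius R = 4/2 = 2 nm = 2e-09 m
Convert H_f = 270 kJ/kg = 270000 J/kg
dT = 2 * gamma_SL * T_bulk / (rho * H_f * R)
dT = 2 * 1.73 * 996 / (10810 * 270000 * 2e-09)
dT = 590.4 K

590.4


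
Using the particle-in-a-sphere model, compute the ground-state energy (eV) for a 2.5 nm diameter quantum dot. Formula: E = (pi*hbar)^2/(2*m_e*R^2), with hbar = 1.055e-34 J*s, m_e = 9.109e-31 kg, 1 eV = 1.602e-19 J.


Radius R = 2.5/2 = 1.25 nm = 1.25e-09 m
E = (pi * 1.055e-34)^2 / (2 * 9.109e-31 * (1.25e-09)^2)
E(J) = 3.85908e-20
E = E(J) / 1.602e-19 = 0.2409 eV

0.2409


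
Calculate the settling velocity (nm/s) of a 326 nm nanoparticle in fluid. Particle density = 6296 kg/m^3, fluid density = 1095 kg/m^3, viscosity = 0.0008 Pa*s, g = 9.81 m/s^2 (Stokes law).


Radius R = 326/2 nm = 1.63e-07 m
Density difference = 6296 - 1095 = 5201 kg/m^3
v = 2 * R^2 * (rho_p - rho_f) * g / (9 * eta)
v = 2 * (1.63e-07)^2 * 5201 * 9.81 / (9 * 0.0008)
v = 3.76555e-07 m/s = 376.5551 nm/s

376.5551


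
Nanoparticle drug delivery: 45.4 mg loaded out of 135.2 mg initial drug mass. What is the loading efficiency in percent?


Drug loading efficiency = (drug loaded / drug initial) * 100
DLE = 45.4 / 135.2 * 100
DLE = 0.3358 * 100
DLE = 33.58%

33.58


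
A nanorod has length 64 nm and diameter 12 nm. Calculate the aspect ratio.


Aspect ratio AR = length / diameter
AR = 64 / 12
AR = 5.33

5.33


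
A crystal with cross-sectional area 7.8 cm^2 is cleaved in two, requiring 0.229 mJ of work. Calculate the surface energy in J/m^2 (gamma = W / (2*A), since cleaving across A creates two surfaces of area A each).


Convert: A = 7.8 cm^2 = 0.00078 m^2, W = 0.229 mJ = 0.000229 J
Cleaving exposes two faces of area A, so total new surface = 2*A and gamma = W / (2*A)
gamma = 0.000229 / (2 * 0.00078)
gamma = 0.147 J/m^2

0.147


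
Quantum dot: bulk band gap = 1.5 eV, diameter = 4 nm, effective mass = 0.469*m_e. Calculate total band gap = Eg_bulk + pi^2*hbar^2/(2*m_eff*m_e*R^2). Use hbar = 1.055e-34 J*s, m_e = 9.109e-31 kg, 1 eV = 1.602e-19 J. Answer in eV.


Radius R = 4/2 nm = 2e-09 m
Confinement energy dE = pi^2 * hbar^2 / (2 * m_eff * m_e * R^2)
dE = pi^2 * (1.055e-34)^2 / (2 * 0.469 * 9.109e-31 * (2e-09)^2) J, divided by 1.602e-19 J/eV
dE = 0.2006 eV
Total band gap = E_g(bulk) + dE = 1.5 + 0.2006 = 1.7006 eV

1.7006


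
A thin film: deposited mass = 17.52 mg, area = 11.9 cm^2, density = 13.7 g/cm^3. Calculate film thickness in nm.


Convert: m = 17.52 mg = 1.7520e-05 kg, A = 11.9 cm^2 = 1.1900e-03 m^2, rho = 13.7 g/cm^3 = 13700 kg/m^3
t = m / (A * rho)
t = 1.7520e-05 / (1.1900e-03 * 13700)
t = 1.0746e-06 m = 1074.6 nm

1074.6


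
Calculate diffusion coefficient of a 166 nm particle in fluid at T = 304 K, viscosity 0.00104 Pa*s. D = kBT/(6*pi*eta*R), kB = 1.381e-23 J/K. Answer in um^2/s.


Radius R = 166/2 = 83 nm = 8.3e-08 m
D = kB*T / (6*pi*eta*R)
D = 1.381e-23 * 304 / (6 * pi * 0.00104 * 8.3e-08)
D = 2.58021e-12 m^2/s = 2.58 um^2/s

2.58


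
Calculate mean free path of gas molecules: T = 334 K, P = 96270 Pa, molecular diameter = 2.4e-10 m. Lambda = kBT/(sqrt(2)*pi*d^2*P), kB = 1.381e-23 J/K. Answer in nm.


Mean free path: lambda = kB*T / (sqrt(2) * pi * d^2 * P)
lambda = 1.381e-23 * 334 / (sqrt(2) * pi * (2.4e-10)^2 * 96270)
lambda = 1.87224e-07 m
lambda = 187.22 nm

187.22


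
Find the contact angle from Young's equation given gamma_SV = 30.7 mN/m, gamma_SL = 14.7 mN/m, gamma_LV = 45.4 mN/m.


cos(theta) = (gamma_SV - gamma_SL) / gamma_LV
cos(theta) = (30.7 - 14.7) / 45.4
cos(theta) = 0.352423
theta = arccos(0.352423) = 69.36 degrees

69.36


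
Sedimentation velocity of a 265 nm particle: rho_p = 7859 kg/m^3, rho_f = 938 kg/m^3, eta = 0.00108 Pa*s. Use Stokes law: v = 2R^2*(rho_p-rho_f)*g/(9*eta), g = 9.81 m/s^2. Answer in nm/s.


Radius R = 265/2 nm = 1.325e-07 m
Density difference = 7859 - 938 = 6921 kg/m^3
v = 2 * R^2 * (rho_p - rho_f) * g / (9 * eta)
v = 2 * (1.325e-07)^2 * 6921 * 9.81 / (9 * 0.00108)
v = 2.45264e-07 m/s = 245.2637 nm/s

245.2637


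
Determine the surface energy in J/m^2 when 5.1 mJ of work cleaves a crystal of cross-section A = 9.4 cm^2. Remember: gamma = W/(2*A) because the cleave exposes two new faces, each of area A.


Convert: A = 9.4 cm^2 = 0.00094 m^2, W = 5.1 mJ = 0.0051 J
Cleaving exposes two faces of area A, so total new surface = 2*A and gamma = W / (2*A)
gamma = 0.0051 / (2 * 0.00094)
gamma = 2.713 J/m^2

2.713


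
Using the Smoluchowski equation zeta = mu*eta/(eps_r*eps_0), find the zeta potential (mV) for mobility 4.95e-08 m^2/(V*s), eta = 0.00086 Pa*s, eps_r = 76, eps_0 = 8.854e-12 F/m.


Smoluchowski equation: zeta = mu * eta / (eps_r * eps_0)
zeta = 4.95e-08 * 0.00086 / (76 * 8.854e-12)
zeta = 0.063263 V = 63.26 mV

63.26


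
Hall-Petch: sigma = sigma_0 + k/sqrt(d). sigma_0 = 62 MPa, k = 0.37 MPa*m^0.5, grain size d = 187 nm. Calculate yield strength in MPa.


d = 187 nm = 1.87e-07 m
sqrt(d) = 0.000432435
Hall-Petch contribution = k / sqrt(d) = 0.37 / 0.000432435 = 855.6 MPa
sigma = sigma_0 + k/sqrt(d) = 62 + 855.6 = 917.6 MPa

917.6


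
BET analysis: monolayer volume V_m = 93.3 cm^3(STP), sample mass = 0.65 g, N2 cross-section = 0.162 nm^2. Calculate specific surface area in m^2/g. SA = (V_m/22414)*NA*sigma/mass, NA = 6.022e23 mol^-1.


Number of moles in monolayer = V_m / 22414 = 93.3 / 22414 = 0.00416258
Number of molecules = moles * NA = 0.00416258 * 6.022e23
SA = molecules * sigma / mass
SA = (93.3 / 22414) * 6.022e23 * 0.162e-18 / 0.65
SA = 624.7 m^2/g

624.7


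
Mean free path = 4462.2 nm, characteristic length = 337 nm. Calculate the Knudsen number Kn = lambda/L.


Knudsen number Kn = lambda / L
Kn = 4462.2 / 337
Kn = 13.2409

13.2409


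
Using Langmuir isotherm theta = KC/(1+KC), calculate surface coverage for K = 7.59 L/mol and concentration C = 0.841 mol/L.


Langmuir isotherm: theta = K*C / (1 + K*C)
K*C = 7.59 * 0.841 = 6.38319
theta = 6.38319 / (1 + 6.38319) = 6.38319 / 7.38319
theta = 0.8646

0.8646


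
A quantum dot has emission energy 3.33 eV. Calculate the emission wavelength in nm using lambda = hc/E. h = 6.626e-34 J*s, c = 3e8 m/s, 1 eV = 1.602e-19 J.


Convert energy: E = 3.33 eV = 3.33 * 1.602e-19 = 5.33466e-19 J
lambda = h*c / E = 6.626e-34 * 3e8 / 5.33466e-19
lambda = 3.7262e-07 m = 372.6 nm

372.6


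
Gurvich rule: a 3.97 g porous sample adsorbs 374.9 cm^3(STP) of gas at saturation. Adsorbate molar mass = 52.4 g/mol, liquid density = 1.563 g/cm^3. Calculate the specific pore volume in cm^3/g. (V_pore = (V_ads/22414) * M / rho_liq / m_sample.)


Moles adsorbed n = V_ads / 22414 = 374.9 / 22414 = 1.672615e-02 mol
Liquid volume V_liq = n * M / rho_liq = 1.672615e-02 * 52.4 / 1.563 = 0.56075 cm^3
Specific pore volume V_pore = V_liq / m_sample = 0.56075 / 3.97
V_pore = 0.1412 cm^3/g

0.1412


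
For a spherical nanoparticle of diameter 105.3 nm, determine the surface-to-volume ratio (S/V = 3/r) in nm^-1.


Radius r = 105.3/2 = 52.65 nm
S/V = 3 / r = 3 / 52.65
S/V = 0.057 nm^-1

0.057


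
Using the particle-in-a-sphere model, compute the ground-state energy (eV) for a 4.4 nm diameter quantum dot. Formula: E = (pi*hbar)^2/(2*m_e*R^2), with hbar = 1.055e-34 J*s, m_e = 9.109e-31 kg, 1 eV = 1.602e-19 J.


Radius R = 4.4/2 = 2.2 nm = 2.2e-09 m
E = (pi * 1.055e-34)^2 / (2 * 9.109e-31 * (2.2e-09)^2)
E(J) = 1.24583e-20
E = E(J) / 1.602e-19 = 0.0778 eV

0.0778


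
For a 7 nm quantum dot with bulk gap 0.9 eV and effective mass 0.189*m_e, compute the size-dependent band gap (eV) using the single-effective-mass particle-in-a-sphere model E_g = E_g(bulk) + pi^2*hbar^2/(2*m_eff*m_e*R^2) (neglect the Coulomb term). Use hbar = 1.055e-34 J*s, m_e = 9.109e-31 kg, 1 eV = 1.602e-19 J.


Radius R = 7/2 nm = 3.5e-09 m
Confinement energy dE = pi^2 * hbar^2 / (2 * m_eff * m_e * R^2)
dE = pi^2 * (1.055e-34)^2 / (2 * 0.189 * 9.109e-31 * (3.5e-09)^2) J, divided by 1.602e-19 J/eV
dE = 0.1626 eV
Total band gap = E_g(bulk) + dE = 0.9 + 0.1626 = 1.0626 eV

1.0626


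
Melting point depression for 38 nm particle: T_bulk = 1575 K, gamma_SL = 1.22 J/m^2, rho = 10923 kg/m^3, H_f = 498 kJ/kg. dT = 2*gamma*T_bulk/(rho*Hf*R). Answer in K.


Radius R = 38/2 = 19 nm = 1.9e-08 m
Convert H_f = 498 kJ/kg = 498000 J/kg
dT = 2 * gamma_SL * T_bulk / (rho * H_f * R)
dT = 2 * 1.22 * 1575 / (10923 * 498000 * 1.9e-08)
dT = 37.2 K

37.2


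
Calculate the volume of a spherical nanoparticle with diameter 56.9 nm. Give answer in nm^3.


Radius r = 56.9/2 = 28.45 nm
Volume V = (4/3) * pi * r^3
V = (4/3) * pi * (28.45)^3
V = 96457.37 nm^3

96457.37


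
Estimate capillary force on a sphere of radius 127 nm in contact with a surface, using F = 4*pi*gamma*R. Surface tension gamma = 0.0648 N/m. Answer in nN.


Convert radius: R = 127 nm = 1.27e-07 m
F = 4 * pi * gamma * R
F = 4 * pi * 0.0648 * 1.27e-07
F = 1.03416e-07 N = 103.4162 nN

103.4162


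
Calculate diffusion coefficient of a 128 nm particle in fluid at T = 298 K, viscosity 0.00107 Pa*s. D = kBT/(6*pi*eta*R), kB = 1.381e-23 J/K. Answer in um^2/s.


Radius R = 128/2 = 64 nm = 6.4e-08 m
D = kB*T / (6*pi*eta*R)
D = 1.381e-23 * 298 / (6 * pi * 0.00107 * 6.4e-08)
D = 3.1882e-12 m^2/s = 3.188 um^2/s

3.188


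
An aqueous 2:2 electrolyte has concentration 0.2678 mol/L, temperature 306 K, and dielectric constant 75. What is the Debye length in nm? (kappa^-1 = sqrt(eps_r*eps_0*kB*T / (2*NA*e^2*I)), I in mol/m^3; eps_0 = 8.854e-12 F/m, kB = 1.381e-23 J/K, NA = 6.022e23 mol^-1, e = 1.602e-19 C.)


Ionic strength I = 0.2678 * 2^2 * 1000 = 1071.2 mol/m^3
kappa^-1 = sqrt(75 * 8.854e-12 * 1.381e-23 * 306 / (2 * 6.022e23 * (1.602e-19)^2 * 1071.2))
kappa^-1 = 0.291 nm

0.291


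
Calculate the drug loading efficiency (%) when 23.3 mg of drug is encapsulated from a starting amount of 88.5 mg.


Drug loading efficiency = (drug loaded / drug initial) * 100
DLE = 23.3 / 88.5 * 100
DLE = 0.2633 * 100
DLE = 26.33%

26.33


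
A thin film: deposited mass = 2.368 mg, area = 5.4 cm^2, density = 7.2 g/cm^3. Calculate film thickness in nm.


Convert: m = 2.368 mg = 2.3680e-06 kg, A = 5.4 cm^2 = 5.4000e-04 m^2, rho = 7.2 g/cm^3 = 7200 kg/m^3
t = m / (A * rho)
t = 2.3680e-06 / (5.4000e-04 * 7200)
t = 6.0905e-07 m = 609.1 nm

609.1


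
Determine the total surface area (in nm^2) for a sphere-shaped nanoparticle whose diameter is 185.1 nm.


Radius r = 185.1/2 = 92.55 nm
Surface area SA = 4 * pi * r^2
SA = 4 * pi * (92.55)^2
SA = 107637.28 nm^2

107637.28


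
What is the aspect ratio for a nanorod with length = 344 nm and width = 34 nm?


Aspect ratio AR = length / diameter
AR = 344 / 34
AR = 10.12

10.12


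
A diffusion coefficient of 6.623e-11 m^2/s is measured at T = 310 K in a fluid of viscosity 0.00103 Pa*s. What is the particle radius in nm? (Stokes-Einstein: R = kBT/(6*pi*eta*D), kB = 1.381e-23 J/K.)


Stokes-Einstein: R = kB*T / (6*pi*eta*D)
R = 1.381e-23 * 310 / (6 * pi * 0.00103 * 6.623e-11)
R = 3.32937e-09 m = 3.33 nm

3.33


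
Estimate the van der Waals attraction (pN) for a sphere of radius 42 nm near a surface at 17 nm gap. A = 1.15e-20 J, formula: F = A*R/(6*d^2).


Convert to SI: R = 42 nm = 4.2e-08 m, d = 17 nm = 1.7e-08 m
F = A * R / (6 * d^2)
F = 1.15e-20 * 4.2e-08 / (6 * (1.7e-08)^2)
F = 2.78547e-13 N = 0.279 pN

0.279


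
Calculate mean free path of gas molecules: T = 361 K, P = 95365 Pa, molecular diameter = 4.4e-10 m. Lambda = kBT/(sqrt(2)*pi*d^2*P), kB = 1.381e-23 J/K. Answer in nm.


Mean free path: lambda = kB*T / (sqrt(2) * pi * d^2 * P)
lambda = 1.381e-23 * 361 / (sqrt(2) * pi * (4.4e-10)^2 * 95365)
lambda = 6.07773e-08 m
lambda = 60.78 nm

60.78


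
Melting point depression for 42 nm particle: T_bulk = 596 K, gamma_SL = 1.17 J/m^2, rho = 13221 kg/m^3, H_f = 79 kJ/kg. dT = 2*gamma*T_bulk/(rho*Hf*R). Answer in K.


Radius R = 42/2 = 21 nm = 2.1e-08 m
Convert H_f = 79 kJ/kg = 79000 J/kg
dT = 2 * gamma_SL * T_bulk / (rho * H_f * R)
dT = 2 * 1.17 * 596 / (13221 * 79000 * 2.1e-08)
dT = 63.6 K

63.6


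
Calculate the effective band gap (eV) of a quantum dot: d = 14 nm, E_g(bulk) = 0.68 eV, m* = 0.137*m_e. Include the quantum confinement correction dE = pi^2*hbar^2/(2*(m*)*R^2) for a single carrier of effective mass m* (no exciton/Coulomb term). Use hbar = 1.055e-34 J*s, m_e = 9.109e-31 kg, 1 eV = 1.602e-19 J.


Radius R = 14/2 nm = 7e-09 m
Confinement energy dE = pi^2 * hbar^2 / (2 * m_eff * m_e * R^2)
dE = pi^2 * (1.055e-34)^2 / (2 * 0.137 * 9.109e-31 * (7e-09)^2) J, divided by 1.602e-19 J/eV
dE = 0.0561 eV
Total band gap = E_g(bulk) + dE = 0.68 + 0.0561 = 0.7361 eV

0.7361


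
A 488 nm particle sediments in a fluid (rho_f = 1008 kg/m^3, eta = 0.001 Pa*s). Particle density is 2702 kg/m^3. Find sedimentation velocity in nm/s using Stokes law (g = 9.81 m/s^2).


Radius R = 488/2 nm = 2.44e-07 m
Density difference = 2702 - 1008 = 1694 kg/m^3
v = 2 * R^2 * (rho_p - rho_f) * g / (9 * eta)
v = 2 * (2.44e-07)^2 * 1694 * 9.81 / (9 * 0.001)
v = 2.19862e-07 m/s = 219.8617 nm/s

219.8617


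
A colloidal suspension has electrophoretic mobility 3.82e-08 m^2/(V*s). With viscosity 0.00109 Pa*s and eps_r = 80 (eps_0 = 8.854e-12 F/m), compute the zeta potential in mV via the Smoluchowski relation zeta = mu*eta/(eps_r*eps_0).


Smoluchowski equation: zeta = mu * eta / (eps_r * eps_0)
zeta = 3.82e-08 * 0.00109 / (80 * 8.854e-12)
zeta = 0.058784 V = 58.78 mV

58.78


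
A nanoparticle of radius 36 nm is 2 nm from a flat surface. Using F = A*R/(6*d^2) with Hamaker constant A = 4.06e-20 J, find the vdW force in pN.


Convert to SI: R = 36 nm = 3.6e-08 m, d = 2 nm = 2e-09 m
F = A * R / (6 * d^2)
F = 4.06e-20 * 3.6e-08 / (6 * (2e-09)^2)
F = 6.09e-11 N = 60.9 pN

60.9


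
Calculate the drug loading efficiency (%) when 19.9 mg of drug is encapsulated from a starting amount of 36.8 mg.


Drug loading efficiency = (drug loaded / drug initial) * 100
DLE = 19.9 / 36.8 * 100
DLE = 0.5408 * 100
DLE = 54.08%

54.08


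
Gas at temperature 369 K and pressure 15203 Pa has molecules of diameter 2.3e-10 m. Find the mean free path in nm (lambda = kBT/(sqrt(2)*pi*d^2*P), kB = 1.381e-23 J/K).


Mean free path: lambda = kB*T / (sqrt(2) * pi * d^2 * P)
lambda = 1.381e-23 * 369 / (sqrt(2) * pi * (2.3e-10)^2 * 15203)
lambda = 1.42617e-06 m
lambda = 1426.17 nm

1426.17


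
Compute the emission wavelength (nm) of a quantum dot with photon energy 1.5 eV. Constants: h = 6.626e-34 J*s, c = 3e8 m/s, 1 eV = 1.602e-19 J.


Convert energy: E = 1.5 eV = 1.5 * 1.602e-19 = 2.403e-19 J
lambda = h*c / E = 6.626e-34 * 3e8 / 2.403e-19
lambda = 8.27216e-07 m = 827.2 nm

827.2


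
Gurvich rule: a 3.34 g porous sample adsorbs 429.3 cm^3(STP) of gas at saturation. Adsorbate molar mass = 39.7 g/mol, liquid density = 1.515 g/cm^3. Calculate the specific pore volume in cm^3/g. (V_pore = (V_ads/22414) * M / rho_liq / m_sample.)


Moles adsorbed n = V_ads / 22414 = 429.3 / 22414 = 1.915321e-02 mol
Liquid volume V_liq = n * M / rho_liq = 1.915321e-02 * 39.7 / 1.515 = 0.50190 cm^3
Specific pore volume V_pore = V_liq / m_sample = 0.50190 / 3.34
V_pore = 0.1503 cm^3/g

0.1503


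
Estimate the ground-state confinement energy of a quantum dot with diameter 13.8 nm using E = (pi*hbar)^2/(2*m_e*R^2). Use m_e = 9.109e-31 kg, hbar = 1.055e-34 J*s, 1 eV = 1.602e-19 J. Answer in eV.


Radius R = 13.8/2 = 6.9 nm = 6.9e-09 m
E = (pi * 1.055e-34)^2 / (2 * 9.109e-31 * (6.9e-09)^2)
E(J) = 1.2665e-21
E = E(J) / 1.602e-19 = 0.0079 eV

0.0079


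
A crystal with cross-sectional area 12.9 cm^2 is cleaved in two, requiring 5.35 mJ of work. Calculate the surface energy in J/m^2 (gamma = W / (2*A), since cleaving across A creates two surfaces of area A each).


Convert: A = 12.9 cm^2 = 0.00129 m^2, W = 5.35 mJ = 0.00535 J
Cleaving exposes two faces of area A, so total new surface = 2*A and gamma = W / (2*A)
gamma = 0.00535 / (2 * 0.00129)
gamma = 2.074 J/m^2

2.074


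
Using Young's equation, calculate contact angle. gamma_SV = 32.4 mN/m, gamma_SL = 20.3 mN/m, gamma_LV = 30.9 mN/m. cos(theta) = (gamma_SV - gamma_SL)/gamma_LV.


cos(theta) = (gamma_SV - gamma_SL) / gamma_LV
cos(theta) = (32.4 - 20.3) / 30.9
cos(theta) = 0.391586
theta = arccos(0.391586) = 66.95 degrees

66.95
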